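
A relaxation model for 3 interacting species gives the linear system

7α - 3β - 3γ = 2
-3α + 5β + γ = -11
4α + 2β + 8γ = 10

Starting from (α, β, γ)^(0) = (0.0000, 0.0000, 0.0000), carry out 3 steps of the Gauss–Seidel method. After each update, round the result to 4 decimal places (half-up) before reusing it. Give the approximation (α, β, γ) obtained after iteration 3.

Iteration 1:
  α = (2 - (-3)·0.0000 - (-3)·0.0000) / (7) = 0.2857
  β = (-11 - (-3)·0.2857 - (1)·0.0000) / (5) = -2.0286
  γ = (10 - (4)·0.2857 - (2)·-2.0286) / (8) = 1.6143
Iteration 2:
  α = (2 - (-3)·-2.0286 - (-3)·1.6143) / (7) = 0.1082
  β = (-11 - (-3)·0.1082 - (1)·1.6143) / (5) = -2.4579
  γ = (10 - (4)·0.1082 - (2)·-2.4579) / (8) = 1.8104
Iteration 3:
  α = (2 - (-3)·-2.4579 - (-3)·1.8104) / (7) = 0.0082
  β = (-11 - (-3)·0.0082 - (1)·1.8104) / (5) = -2.5572
  γ = (10 - (4)·0.0082 - (2)·-2.5572) / (8) = 1.8852

(0.0082, -2.5572, 1.8852)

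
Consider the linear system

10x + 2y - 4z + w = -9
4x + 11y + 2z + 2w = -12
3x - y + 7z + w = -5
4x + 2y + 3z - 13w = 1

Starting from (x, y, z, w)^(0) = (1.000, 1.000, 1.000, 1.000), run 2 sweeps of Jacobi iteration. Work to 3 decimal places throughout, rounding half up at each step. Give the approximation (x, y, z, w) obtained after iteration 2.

Iteration 1:
  x = (-9 - (2)·1.000 - (-4)·1.000 - (1)·1.000) / (10) = -0.800
  y = (-12 - (4)·1.000 - (2)·1.000 - (2)·1.000) / (11) = -1.818
  z = (-5 - (3)·1.000 - (-1)·1.000 - (1)·1.000) / (7) = -1.143
  w = (1 - (4)·1.000 - (2)·1.000 - (3)·1.000) / (-13) = 0.615
Iteration 2:
  x = (-9 - (2)·-1.818 - (-4)·-1.143 - (1)·0.615) / (10) = -1.055
  y = (-12 - (4)·-0.800 - (2)·-1.143 - (2)·0.615) / (11) = -0.704
  z = (-5 - (3)·-0.800 - (-1)·-1.818 - (1)·0.615) / (7) = -0.719
  w = (1 - (4)·-0.800 - (2)·-1.818 - (3)·-1.143) / (-13) = -0.867

(-1.055, -0.704, -0.719, -0.867)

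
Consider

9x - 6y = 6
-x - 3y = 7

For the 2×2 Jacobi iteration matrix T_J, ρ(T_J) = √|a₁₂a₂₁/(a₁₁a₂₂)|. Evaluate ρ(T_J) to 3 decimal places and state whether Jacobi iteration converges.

0.471

a₁₂a₂₁/(a₁₁a₂₂) = (-6)·(-1) / ((9)·(-3)) = -0.222222
ρ = √|-0.222222| = √0.222222 = 0.471
ρ < 1, so Jacobi converges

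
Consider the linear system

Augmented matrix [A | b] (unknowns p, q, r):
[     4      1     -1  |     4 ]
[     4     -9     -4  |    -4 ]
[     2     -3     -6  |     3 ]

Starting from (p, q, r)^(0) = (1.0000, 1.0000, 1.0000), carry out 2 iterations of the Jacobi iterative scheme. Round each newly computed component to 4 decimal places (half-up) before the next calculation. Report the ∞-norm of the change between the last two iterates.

0.7408

Iteration 1:
  p = (4 - (1)·1.0000 - (-1)·1.0000) / (4) = 1.0000
  q = (-4 - (4)·1.0000 - (-4)·1.0000) / (-9) = 0.4444
  r = (3 - (2)·1.0000 - (-3)·1.0000) / (-6) = -0.6667
Iteration 2:
  p = (4 - (1)·0.4444 - (-1)·-0.6667) / (4) = 0.7222
  q = (-4 - (4)·1.0000 - (-4)·-0.6667) / (-9) = 1.1852
  r = (3 - (2)·1.0000 - (-3)·0.4444) / (-6) = -0.3889
Change: (-0.2778, 0.7408, 0.2778) → max |·| = 0.7408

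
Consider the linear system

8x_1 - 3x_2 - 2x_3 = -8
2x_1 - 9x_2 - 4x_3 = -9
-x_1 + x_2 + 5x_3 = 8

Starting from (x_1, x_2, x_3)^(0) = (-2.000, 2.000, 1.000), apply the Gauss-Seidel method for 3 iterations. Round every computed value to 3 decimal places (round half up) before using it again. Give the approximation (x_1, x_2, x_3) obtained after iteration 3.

Iteration 1:
  x_1 = (-8 - (-3)·2.000 - (-2)·1.000) / (8) = 0.000
  x_2 = (-9 - (2)·0.000 - (-4)·1.000) / (-9) = 0.556
  x_3 = (8 - (-1)·0.000 - (1)·0.556) / (5) = 1.489
Iteration 2:
  x_1 = (-8 - (-3)·0.556 - (-2)·1.489) / (8) = -0.419
  x_2 = (-9 - (2)·-0.419 - (-4)·1.489) / (-9) = 0.245
  x_3 = (8 - (-1)·-0.419 - (1)·0.245) / (5) = 1.467
Iteration 3:
  x_1 = (-8 - (-3)·0.245 - (-2)·1.467) / (8) = -0.541
  x_2 = (-9 - (2)·-0.541 - (-4)·1.467) / (-9) = 0.228
  x_3 = (8 - (-1)·-0.541 - (1)·0.228) / (5) = 1.446

(-0.541, 0.228, 1.446)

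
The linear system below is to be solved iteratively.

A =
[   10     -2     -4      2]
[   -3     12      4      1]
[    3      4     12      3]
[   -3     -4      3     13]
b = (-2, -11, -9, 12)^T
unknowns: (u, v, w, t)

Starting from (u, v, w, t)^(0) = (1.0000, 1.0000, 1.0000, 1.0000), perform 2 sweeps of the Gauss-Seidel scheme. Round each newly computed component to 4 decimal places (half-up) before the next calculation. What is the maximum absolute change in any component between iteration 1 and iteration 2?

1.0491

Iteration 1:
  u = (-2 - (-2)·1.0000 - (-4)·1.0000 - (2)·1.0000) / (10) = 0.2000
  v = (-11 - (-3)·0.2000 - (4)·1.0000 - (1)·1.0000) / (12) = -1.2833
  w = (-9 - (3)·0.2000 - (4)·-1.2833 - (3)·1.0000) / (12) = -0.6222
  t = (12 - (-3)·0.2000 - (-4)·-1.2833 - (3)·-0.6222) / (13) = 0.7180
Iteration 2:
  u = (-2 - (-2)·-1.2833 - (-4)·-0.6222 - (2)·0.7180) / (10) = -0.8491
  v = (-11 - (-3)·-0.8491 - (4)·-0.6222 - (1)·0.7180) / (12) = -0.9814
  w = (-9 - (3)·-0.8491 - (4)·-0.9814 - (3)·0.7180) / (12) = -0.3901
  t = (12 - (-3)·-0.8491 - (-4)·-0.9814 - (3)·-0.3901) / (13) = 0.5152
Change: (-1.0491, 0.3019, 0.2321, -0.2028) → max |·| = 1.0491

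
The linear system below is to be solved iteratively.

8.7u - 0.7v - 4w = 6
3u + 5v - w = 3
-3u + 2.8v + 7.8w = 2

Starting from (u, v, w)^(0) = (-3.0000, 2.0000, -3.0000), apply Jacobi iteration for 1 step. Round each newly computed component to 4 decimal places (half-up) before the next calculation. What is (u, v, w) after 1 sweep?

(-0.5287, 1.8000, -1.6154)

Iteration 1:
  u = (6 - (-0.7)·2.0000 - (-4)·-3.0000) / (8.7) = -0.5287
  v = (3 - (3)·-3.0000 - (-1)·-3.0000) / (5) = 1.8000
  w = (2 - (-3)·-3.0000 - (2.8)·2.0000) / (7.8) = -1.6154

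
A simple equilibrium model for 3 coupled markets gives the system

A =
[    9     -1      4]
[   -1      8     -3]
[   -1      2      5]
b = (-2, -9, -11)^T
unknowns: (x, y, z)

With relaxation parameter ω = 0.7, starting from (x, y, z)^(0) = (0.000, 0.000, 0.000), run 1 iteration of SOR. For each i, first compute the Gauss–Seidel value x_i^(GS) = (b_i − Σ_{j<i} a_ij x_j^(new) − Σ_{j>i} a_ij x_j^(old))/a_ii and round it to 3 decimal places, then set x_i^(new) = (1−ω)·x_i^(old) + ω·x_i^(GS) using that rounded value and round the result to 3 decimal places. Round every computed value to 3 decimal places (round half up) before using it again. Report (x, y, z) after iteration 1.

(-0.155, -0.801, -1.338)

Iteration 1:
  x: GS value = (-2 - (-1)·0.000 - (4)·0.000) / (9) = -0.222;  x ← (1−ω)·0.000 + ω·-0.222 = -0.155
  y: GS value = (-9 - (-1)·-0.155 - (-3)·0.000) / (8) = -1.144;  y ← (1−ω)·0.000 + ω·-1.144 = -0.801
  z: GS value = (-11 - (-1)·-0.155 - (2)·-0.801) / (5) = -1.911;  z ← (1−ω)·0.000 + ω·-1.911 = -1.338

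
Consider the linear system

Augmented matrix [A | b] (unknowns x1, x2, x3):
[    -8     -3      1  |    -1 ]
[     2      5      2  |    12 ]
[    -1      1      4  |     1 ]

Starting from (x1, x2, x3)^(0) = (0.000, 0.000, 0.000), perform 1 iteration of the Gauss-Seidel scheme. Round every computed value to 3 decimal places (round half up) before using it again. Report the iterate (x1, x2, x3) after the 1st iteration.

Iteration 1:
  x1 = (-1 - (-3)·0.000 - (1)·0.000) / (-8) = 0.125
  x2 = (12 - (2)·0.125 - (2)·0.000) / (5) = 2.350
  x3 = (1 - (-1)·0.125 - (1)·2.350) / (4) = -0.306

(0.125, 2.350, -0.306)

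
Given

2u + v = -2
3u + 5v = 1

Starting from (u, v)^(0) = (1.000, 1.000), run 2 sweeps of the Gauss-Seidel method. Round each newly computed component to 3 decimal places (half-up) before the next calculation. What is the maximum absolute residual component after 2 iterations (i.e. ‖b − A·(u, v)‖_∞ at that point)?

0.030

Iteration 1:
  u = (-2 - (1)·1.000) / (2) = -1.500
  v = (1 - (3)·-1.500) / (5) = 1.100
Iteration 2:
  u = (-2 - (1)·1.100) / (2) = -1.550
  v = (1 - (3)·-1.550) / (5) = 1.130
Residual b − A·x = (-0.030, 0.000); ∞-norm = 0.030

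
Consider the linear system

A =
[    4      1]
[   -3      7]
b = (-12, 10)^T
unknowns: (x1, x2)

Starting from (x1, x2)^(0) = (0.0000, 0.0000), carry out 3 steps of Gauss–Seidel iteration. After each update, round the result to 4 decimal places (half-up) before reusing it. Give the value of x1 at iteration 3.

-3.0319

Iteration 1:
  x1 = (-12 - (1)·0.0000) / (4) = -3.0000
  x2 = (10 - (-3)·-3.0000) / (7) = 0.1429
Iteration 2:
  x1 = (-12 - (1)·0.1429) / (4) = -3.0357
  x2 = (10 - (-3)·-3.0357) / (7) = 0.1276
Iteration 3:
  x1 = (-12 - (1)·0.1276) / (4) = -3.0319
  x2 = (10 - (-3)·-3.0319) / (7) = 0.1292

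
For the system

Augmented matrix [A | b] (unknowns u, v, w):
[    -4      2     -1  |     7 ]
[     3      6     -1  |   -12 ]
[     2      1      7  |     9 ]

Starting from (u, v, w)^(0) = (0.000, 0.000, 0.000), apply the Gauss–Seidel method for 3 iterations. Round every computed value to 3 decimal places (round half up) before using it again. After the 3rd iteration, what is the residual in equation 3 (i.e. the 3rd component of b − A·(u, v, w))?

0.001

Iteration 1:
  u = (7 - (2)·0.000 - (-1)·0.000) / (-4) = -1.750
  v = (-12 - (3)·-1.750 - (-1)·0.000) / (6) = -1.125
  w = (9 - (2)·-1.750 - (1)·-1.125) / (7) = 1.946
Iteration 2:
  u = (7 - (2)·-1.125 - (-1)·1.946) / (-4) = -2.799
  v = (-12 - (3)·-2.799 - (-1)·1.946) / (6) = -0.276
  w = (9 - (2)·-2.799 - (1)·-0.276) / (7) = 2.125
Iteration 3:
  u = (7 - (2)·-0.276 - (-1)·2.125) / (-4) = -2.419
  v = (-12 - (3)·-2.419 - (-1)·2.125) / (6) = -0.436
  w = (9 - (2)·-2.419 - (1)·-0.436) / (7) = 2.039
Residual b − A·x = (0.235, -0.088, 0.001)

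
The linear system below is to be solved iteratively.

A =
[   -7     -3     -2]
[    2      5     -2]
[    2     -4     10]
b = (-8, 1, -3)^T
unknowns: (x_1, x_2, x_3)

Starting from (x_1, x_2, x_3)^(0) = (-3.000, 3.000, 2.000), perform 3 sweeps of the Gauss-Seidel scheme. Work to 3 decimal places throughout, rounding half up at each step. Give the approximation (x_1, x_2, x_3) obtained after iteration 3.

Iteration 1:
  x_1 = (-8 - (-3)·3.000 - (-2)·2.000) / (-7) = -0.714
  x_2 = (1 - (2)·-0.714 - (-2)·2.000) / (5) = 1.286
  x_3 = (-3 - (2)·-0.714 - (-4)·1.286) / (10) = 0.357
Iteration 2:
  x_1 = (-8 - (-3)·1.286 - (-2)·0.357) / (-7) = 0.490
  x_2 = (1 - (2)·0.490 - (-2)·0.357) / (5) = 0.147
  x_3 = (-3 - (2)·0.490 - (-4)·0.147) / (10) = -0.339
Iteration 3:
  x_1 = (-8 - (-3)·0.147 - (-2)·-0.339) / (-7) = 1.177
  x_2 = (1 - (2)·1.177 - (-2)·-0.339) / (5) = -0.406
  x_3 = (-3 - (2)·1.177 - (-4)·-0.406) / (10) = -0.698

(1.177, -0.406, -0.698)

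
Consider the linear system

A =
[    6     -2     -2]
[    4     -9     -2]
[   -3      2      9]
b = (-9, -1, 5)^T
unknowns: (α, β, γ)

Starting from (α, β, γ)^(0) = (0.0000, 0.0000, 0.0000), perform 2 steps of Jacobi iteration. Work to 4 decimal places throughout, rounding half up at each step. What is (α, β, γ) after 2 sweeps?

Iteration 1:
  α = (-9 - (-2)·0.0000 - (-2)·0.0000) / (6) = -1.5000
  β = (-1 - (4)·0.0000 - (-2)·0.0000) / (-9) = 0.1111
  γ = (5 - (-3)·0.0000 - (2)·0.0000) / (9) = 0.5556
Iteration 2:
  α = (-9 - (-2)·0.1111 - (-2)·0.5556) / (6) = -1.2778
  β = (-1 - (4)·-1.5000 - (-2)·0.5556) / (-9) = -0.6790
  γ = (5 - (-3)·-1.5000 - (2)·0.1111) / (9) = 0.0309

(-1.2778, -0.6790, 0.0309)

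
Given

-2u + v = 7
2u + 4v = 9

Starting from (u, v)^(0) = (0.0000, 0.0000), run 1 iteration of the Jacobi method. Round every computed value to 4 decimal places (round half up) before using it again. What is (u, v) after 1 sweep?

Iteration 1:
  u = (7 - (1)·0.0000) / (-2) = -3.5000
  v = (9 - (2)·0.0000) / (4) = 2.2500

(-3.5000, 2.2500)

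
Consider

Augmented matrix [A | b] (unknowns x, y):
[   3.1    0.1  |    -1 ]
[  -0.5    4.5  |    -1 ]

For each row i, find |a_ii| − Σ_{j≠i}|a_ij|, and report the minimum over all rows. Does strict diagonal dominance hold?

3

row 1: |3.1| − (0.1) = 3
row 2: |4.5| − (0.5) = 4
minimum over rows = 3 → strictly diagonally dominant (convergence guaranteed)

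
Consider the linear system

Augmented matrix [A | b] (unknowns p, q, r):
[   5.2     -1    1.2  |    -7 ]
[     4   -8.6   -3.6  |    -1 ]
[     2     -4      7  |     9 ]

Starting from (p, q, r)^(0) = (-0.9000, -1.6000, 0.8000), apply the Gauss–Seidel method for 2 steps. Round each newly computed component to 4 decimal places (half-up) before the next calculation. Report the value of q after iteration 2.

Iteration 1:
  p = (-7 - (-1)·-1.6000 - (1.2)·0.8000) / (5.2) = -1.8385
  q = (-1 - (4)·-1.8385 - (-3.6)·0.8000) / (-8.6) = -1.0737
  r = (9 - (2)·-1.8385 - (-4)·-1.0737) / (7) = 1.1975
Iteration 2:
  p = (-7 - (-1)·-1.0737 - (1.2)·1.1975) / (5.2) = -1.8290
  q = (-1 - (4)·-1.8290 - (-3.6)·1.1975) / (-8.6) = -1.2357
  r = (9 - (2)·-1.8290 - (-4)·-1.2357) / (7) = 1.1022

-1.2357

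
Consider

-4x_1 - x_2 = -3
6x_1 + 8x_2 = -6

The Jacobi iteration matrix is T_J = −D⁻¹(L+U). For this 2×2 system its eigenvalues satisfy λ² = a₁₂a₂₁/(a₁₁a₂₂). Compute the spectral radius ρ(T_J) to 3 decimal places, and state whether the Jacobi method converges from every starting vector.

a₁₂a₂₁/(a₁₁a₂₂) = (-1)·(6) / ((-4)·(8)) = 0.187500
ρ = √|0.187500| = √0.187500 = 0.433
ρ < 1, so Jacobi converges

0.433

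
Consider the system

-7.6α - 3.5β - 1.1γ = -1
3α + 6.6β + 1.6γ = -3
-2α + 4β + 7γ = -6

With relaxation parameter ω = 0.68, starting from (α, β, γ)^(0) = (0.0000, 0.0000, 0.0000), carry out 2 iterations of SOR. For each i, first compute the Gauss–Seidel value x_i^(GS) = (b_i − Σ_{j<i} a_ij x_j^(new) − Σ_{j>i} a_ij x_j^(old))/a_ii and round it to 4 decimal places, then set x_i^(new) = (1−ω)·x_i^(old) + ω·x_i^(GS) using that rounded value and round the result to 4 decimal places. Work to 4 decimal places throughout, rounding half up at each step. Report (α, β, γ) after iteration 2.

Iteration 1:
  α: GS value = (-1 - (-3.5)·0.0000 - (-1.1)·0.0000) / (-7.6) = 0.1316;  α ← (1−ω)·0.0000 + ω·0.1316 = 0.0895
  β: GS value = (-3 - (3)·0.0895 - (1.6)·0.0000) / (6.6) = -0.4952;  β ← (1−ω)·0.0000 + ω·-0.4952 = -0.3367
  γ: GS value = (-6 - (-2)·0.0895 - (4)·-0.3367) / (7) = -0.6392;  γ ← (1−ω)·0.0000 + ω·-0.6392 = -0.4347
Iteration 2:
  α: GS value = (-1 - (-3.5)·-0.3367 - (-1.1)·-0.4347) / (-7.6) = 0.3496;  α ← (1−ω)·0.0895 + ω·0.3496 = 0.2664
  β: GS value = (-3 - (3)·0.2664 - (1.6)·-0.4347) / (6.6) = -0.4703;  β ← (1−ω)·-0.3367 + ω·-0.4703 = -0.4275
  γ: GS value = (-6 - (-2)·0.2664 - (4)·-0.4275) / (7) = -0.5367;  γ ← (1−ω)·-0.4347 + ω·-0.5367 = -0.5041

(0.2664, -0.4275, -0.5041)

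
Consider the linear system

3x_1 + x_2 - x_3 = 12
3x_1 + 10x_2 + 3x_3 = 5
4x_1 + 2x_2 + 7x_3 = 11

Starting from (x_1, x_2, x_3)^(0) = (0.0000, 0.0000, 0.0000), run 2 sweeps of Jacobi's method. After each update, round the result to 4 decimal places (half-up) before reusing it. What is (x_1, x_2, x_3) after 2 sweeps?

(4.3571, -1.1714, -0.8571)

Iteration 1:
  x_1 = (12 - (1)·0.0000 - (-1)·0.0000) / (3) = 4.0000
  x_2 = (5 - (3)·0.0000 - (3)·0.0000) / (10) = 0.5000
  x_3 = (11 - (4)·0.0000 - (2)·0.0000) / (7) = 1.5714
Iteration 2:
  x_1 = (12 - (1)·0.5000 - (-1)·1.5714) / (3) = 4.3571
  x_2 = (5 - (3)·4.0000 - (3)·1.5714) / (10) = -1.1714
  x_3 = (11 - (4)·4.0000 - (2)·0.5000) / (7) = -0.8571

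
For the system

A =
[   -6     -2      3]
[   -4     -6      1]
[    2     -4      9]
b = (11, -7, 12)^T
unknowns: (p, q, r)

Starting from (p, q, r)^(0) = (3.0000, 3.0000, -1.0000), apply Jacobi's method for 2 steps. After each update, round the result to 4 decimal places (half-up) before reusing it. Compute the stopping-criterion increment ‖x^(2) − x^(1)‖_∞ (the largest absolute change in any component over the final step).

Iteration 1:
  p = (11 - (-2)·3.0000 - (3)·-1.0000) / (-6) = -3.3333
  q = (-7 - (-4)·3.0000 - (1)·-1.0000) / (-6) = -1.0000
  r = (12 - (2)·3.0000 - (-4)·3.0000) / (9) = 2.0000
Iteration 2:
  p = (11 - (-2)·-1.0000 - (3)·2.0000) / (-6) = -0.5000
  q = (-7 - (-4)·-3.3333 - (1)·2.0000) / (-6) = 3.7222
  r = (12 - (2)·-3.3333 - (-4)·-1.0000) / (9) = 1.6296
Change: (2.8333, 4.7222, -0.3704) → max |·| = 4.7222

4.7222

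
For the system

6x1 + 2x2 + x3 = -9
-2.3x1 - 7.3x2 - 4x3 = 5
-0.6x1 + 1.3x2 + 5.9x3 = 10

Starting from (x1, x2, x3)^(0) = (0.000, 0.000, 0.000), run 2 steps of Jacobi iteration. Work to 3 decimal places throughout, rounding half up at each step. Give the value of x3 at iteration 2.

1.693

Iteration 1:
  x1 = (-9 - (2)·0.000 - (1)·0.000) / (6) = -1.500
  x2 = (5 - (-2.3)·0.000 - (-4)·0.000) / (-7.3) = -0.685
  x3 = (10 - (-0.6)·0.000 - (1.3)·0.000) / (5.9) = 1.695
Iteration 2:
  x1 = (-9 - (2)·-0.685 - (1)·1.695) / (6) = -1.554
  x2 = (5 - (-2.3)·-1.500 - (-4)·1.695) / (-7.3) = -1.141
  x3 = (10 - (-0.6)·-1.500 - (1.3)·-0.685) / (5.9) = 1.693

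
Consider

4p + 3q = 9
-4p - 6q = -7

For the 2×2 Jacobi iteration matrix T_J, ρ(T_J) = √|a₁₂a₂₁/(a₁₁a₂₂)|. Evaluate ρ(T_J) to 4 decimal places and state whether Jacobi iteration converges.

a₁₂a₂₁/(a₁₁a₂₂) = (3)·(-4) / ((4)·(-6)) = 0.500000
ρ = √|0.500000| = √0.500000 = 0.7071
ρ < 1, so Jacobi converges

0.7071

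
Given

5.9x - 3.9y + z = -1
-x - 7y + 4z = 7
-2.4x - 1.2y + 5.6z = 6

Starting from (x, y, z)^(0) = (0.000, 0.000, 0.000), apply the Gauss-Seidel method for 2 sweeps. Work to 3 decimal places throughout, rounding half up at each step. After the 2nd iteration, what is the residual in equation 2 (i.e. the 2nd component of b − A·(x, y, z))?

Iteration 1:
  x = (-1 - (-3.9)·0.000 - (1)·0.000) / (5.9) = -0.169
  y = (7 - (-1)·-0.169 - (4)·0.000) / (-7) = -0.976
  z = (6 - (-2.4)·-0.169 - (-1.2)·-0.976) / (5.6) = 0.790
Iteration 2:
  x = (-1 - (-3.9)·-0.976 - (1)·0.790) / (5.9) = -0.949
  y = (7 - (-1)·-0.949 - (4)·0.790) / (-7) = -0.413
  z = (6 - (-2.4)·-0.949 - (-1.2)·-0.413) / (5.6) = 0.576
Residual b − A·x = (2.412, 0.856, 0.001)

0.856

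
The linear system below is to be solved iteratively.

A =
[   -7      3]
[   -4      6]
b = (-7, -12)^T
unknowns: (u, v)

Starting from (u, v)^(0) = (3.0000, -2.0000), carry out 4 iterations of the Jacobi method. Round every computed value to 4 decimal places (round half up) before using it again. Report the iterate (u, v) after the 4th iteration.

(0.4286, -1.8775)

Iteration 1:
  u = (-7 - (3)·-2.0000) / (-7) = 0.1429
  v = (-12 - (-4)·3.0000) / (6) = 0.0000
Iteration 2:
  u = (-7 - (3)·0.0000) / (-7) = 1.0000
  v = (-12 - (-4)·0.1429) / (6) = -1.9047
Iteration 3:
  u = (-7 - (3)·-1.9047) / (-7) = 0.1837
  v = (-12 - (-4)·1.0000) / (6) = -1.3333
Iteration 4:
  u = (-7 - (3)·-1.3333) / (-7) = 0.4286
  v = (-12 - (-4)·0.1837) / (6) = -1.8775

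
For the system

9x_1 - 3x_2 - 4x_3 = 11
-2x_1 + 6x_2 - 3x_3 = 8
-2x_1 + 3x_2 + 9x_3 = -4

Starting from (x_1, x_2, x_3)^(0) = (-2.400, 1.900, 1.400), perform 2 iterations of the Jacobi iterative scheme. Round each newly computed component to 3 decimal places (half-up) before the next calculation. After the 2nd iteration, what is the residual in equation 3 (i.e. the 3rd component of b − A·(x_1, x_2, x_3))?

-3.483

Iteration 1:
  x_1 = (11 - (-3)·1.900 - (-4)·1.400) / (9) = 2.478
  x_2 = (8 - (-2)·-2.400 - (-3)·1.400) / (6) = 1.233
  x_3 = (-4 - (-2)·-2.400 - (3)·1.900) / (9) = -1.611
Iteration 2:
  x_1 = (11 - (-3)·1.233 - (-4)·-1.611) / (9) = 0.917
  x_2 = (8 - (-2)·2.478 - (-3)·-1.611) / (6) = 1.354
  x_3 = (-4 - (-2)·2.478 - (3)·1.233) / (9) = -0.305
Residual b − A·x = (5.589, 0.795, -3.483)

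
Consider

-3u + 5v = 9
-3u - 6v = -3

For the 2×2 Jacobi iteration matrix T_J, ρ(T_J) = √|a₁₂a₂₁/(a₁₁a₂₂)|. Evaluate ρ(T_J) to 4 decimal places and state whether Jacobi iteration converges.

a₁₂a₂₁/(a₁₁a₂₂) = (5)·(-3) / ((-3)·(-6)) = -0.833333
ρ = √|-0.833333| = √0.833333 = 0.9129
ρ < 1, so Jacobi converges

0.9129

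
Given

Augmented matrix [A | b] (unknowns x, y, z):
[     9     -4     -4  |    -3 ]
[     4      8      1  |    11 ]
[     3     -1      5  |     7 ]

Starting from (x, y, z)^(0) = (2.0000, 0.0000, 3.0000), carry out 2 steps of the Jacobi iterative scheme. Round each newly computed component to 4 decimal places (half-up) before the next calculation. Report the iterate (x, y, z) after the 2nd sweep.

Iteration 1:
  x = (-3 - (-4)·0.0000 - (-4)·3.0000) / (9) = 1.0000
  y = (11 - (4)·2.0000 - (1)·3.0000) / (8) = 0.0000
  z = (7 - (3)·2.0000 - (-1)·0.0000) / (5) = 0.2000
Iteration 2:
  x = (-3 - (-4)·0.0000 - (-4)·0.2000) / (9) = -0.2444
  y = (11 - (4)·1.0000 - (1)·0.2000) / (8) = 0.8500
  z = (7 - (3)·1.0000 - (-1)·0.0000) / (5) = 0.8000

(-0.2444, 0.8500, 0.8000)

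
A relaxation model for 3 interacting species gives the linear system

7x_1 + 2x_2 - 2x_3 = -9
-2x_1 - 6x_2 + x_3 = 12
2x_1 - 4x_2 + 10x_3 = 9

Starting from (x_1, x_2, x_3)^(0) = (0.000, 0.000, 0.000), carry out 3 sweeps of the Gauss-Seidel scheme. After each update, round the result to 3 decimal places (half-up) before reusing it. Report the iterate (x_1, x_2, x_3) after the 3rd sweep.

(-0.701, -1.706, 0.358)

Iteration 1:
  x_1 = (-9 - (2)·0.000 - (-2)·0.000) / (7) = -1.286
  x_2 = (12 - (-2)·-1.286 - (1)·0.000) / (-6) = -1.571
  x_3 = (9 - (2)·-1.286 - (-4)·-1.571) / (10) = 0.529
Iteration 2:
  x_1 = (-9 - (2)·-1.571 - (-2)·0.529) / (7) = -0.686
  x_2 = (12 - (-2)·-0.686 - (1)·0.529) / (-6) = -1.683
  x_3 = (9 - (2)·-0.686 - (-4)·-1.683) / (10) = 0.364
Iteration 3:
  x_1 = (-9 - (2)·-1.683 - (-2)·0.364) / (7) = -0.701
  x_2 = (12 - (-2)·-0.701 - (1)·0.364) / (-6) = -1.706
  x_3 = (9 - (2)·-0.701 - (-4)·-1.706) / (10) = 0.358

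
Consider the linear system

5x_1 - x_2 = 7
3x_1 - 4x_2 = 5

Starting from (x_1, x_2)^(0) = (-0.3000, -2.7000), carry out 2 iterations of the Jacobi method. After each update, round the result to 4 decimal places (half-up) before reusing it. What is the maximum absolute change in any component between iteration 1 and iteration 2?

Iteration 1:
  x_1 = (7 - (-1)·-2.7000) / (5) = 0.8600
  x_2 = (5 - (3)·-0.3000) / (-4) = -1.4750
Iteration 2:
  x_1 = (7 - (-1)·-1.4750) / (5) = 1.1050
  x_2 = (5 - (3)·0.8600) / (-4) = -0.6050
Change: (0.2450, 0.8700) → max |·| = 0.8700

0.8700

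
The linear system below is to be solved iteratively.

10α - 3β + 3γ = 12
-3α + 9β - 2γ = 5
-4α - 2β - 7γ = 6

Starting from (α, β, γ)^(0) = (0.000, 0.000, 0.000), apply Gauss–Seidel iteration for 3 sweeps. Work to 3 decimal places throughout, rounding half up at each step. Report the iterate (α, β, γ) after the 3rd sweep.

(2.125, 0.763, -2.289)

Iteration 1:
  α = (12 - (-3)·0.000 - (3)·0.000) / (10) = 1.200
  β = (5 - (-3)·1.200 - (-2)·0.000) / (9) = 0.956
  γ = (6 - (-4)·1.200 - (-2)·0.956) / (-7) = -1.816
Iteration 2:
  α = (12 - (-3)·0.956 - (3)·-1.816) / (10) = 2.032
  β = (5 - (-3)·2.032 - (-2)·-1.816) / (9) = 0.829
  γ = (6 - (-4)·2.032 - (-2)·0.829) / (-7) = -2.255
Iteration 3:
  α = (12 - (-3)·0.829 - (3)·-2.255) / (10) = 2.125
  β = (5 - (-3)·2.125 - (-2)·-2.255) / (9) = 0.763
  γ = (6 - (-4)·2.125 - (-2)·0.763) / (-7) = -2.289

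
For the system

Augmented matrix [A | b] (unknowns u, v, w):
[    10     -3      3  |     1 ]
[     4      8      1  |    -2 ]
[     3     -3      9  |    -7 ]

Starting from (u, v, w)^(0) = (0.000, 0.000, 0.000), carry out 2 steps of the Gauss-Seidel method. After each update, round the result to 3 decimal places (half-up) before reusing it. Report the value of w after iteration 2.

-0.965

Iteration 1:
  u = (1 - (-3)·0.000 - (3)·0.000) / (10) = 0.100
  v = (-2 - (4)·0.100 - (1)·0.000) / (8) = -0.300
  w = (-7 - (3)·0.100 - (-3)·-0.300) / (9) = -0.911
Iteration 2:
  u = (1 - (-3)·-0.300 - (3)·-0.911) / (10) = 0.283
  v = (-2 - (4)·0.283 - (1)·-0.911) / (8) = -0.278
  w = (-7 - (3)·0.283 - (-3)·-0.278) / (9) = -0.965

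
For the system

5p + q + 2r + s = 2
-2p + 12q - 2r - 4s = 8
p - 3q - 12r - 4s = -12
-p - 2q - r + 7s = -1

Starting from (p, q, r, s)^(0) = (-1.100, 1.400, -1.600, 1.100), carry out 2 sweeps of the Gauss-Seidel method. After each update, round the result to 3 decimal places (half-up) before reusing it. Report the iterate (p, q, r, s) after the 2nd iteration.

Iteration 1:
  p = (2 - (1)·1.400 - (2)·-1.600 - (1)·1.100) / (5) = 0.540
  q = (8 - (-2)·0.540 - (-2)·-1.600 - (-4)·1.100) / (12) = 0.857
  r = (-12 - (1)·0.540 - (-3)·0.857 - (-4)·1.100) / (-12) = 0.464
  s = (-1 - (-1)·0.540 - (-2)·0.857 - (-1)·0.464) / (7) = 0.245
Iteration 2:
  p = (2 - (1)·0.857 - (2)·0.464 - (1)·0.245) / (5) = -0.006
  q = (8 - (-2)·-0.006 - (-2)·0.464 - (-4)·0.245) / (12) = 0.825
  r = (-12 - (1)·-0.006 - (-3)·0.825 - (-4)·0.245) / (-12) = 0.712
  s = (-1 - (-1)·-0.006 - (-2)·0.825 - (-1)·0.712) / (7) = 0.194

(-0.006, 0.825, 0.712, 0.194)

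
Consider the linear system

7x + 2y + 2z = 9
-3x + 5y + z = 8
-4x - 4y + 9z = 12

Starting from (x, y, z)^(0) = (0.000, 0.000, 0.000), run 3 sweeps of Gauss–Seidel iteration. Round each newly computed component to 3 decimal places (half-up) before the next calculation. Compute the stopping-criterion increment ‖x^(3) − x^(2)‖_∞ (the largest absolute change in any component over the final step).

Iteration 1:
  x = (9 - (2)·0.000 - (2)·0.000) / (7) = 1.286
  y = (8 - (-3)·1.286 - (1)·0.000) / (5) = 2.372
  z = (12 - (-4)·1.286 - (-4)·2.372) / (9) = 2.959
Iteration 2:
  x = (9 - (2)·2.372 - (2)·2.959) / (7) = -0.237
  y = (8 - (-3)·-0.237 - (1)·2.959) / (5) = 0.866
  z = (12 - (-4)·-0.237 - (-4)·0.866) / (9) = 1.613
Iteration 3:
  x = (9 - (2)·0.866 - (2)·1.613) / (7) = 0.577
  y = (8 - (-3)·0.577 - (1)·1.613) / (5) = 1.624
  z = (12 - (-4)·0.577 - (-4)·1.624) / (9) = 2.312
Change: (0.814, 0.758, 0.699) → max |·| = 0.814

0.814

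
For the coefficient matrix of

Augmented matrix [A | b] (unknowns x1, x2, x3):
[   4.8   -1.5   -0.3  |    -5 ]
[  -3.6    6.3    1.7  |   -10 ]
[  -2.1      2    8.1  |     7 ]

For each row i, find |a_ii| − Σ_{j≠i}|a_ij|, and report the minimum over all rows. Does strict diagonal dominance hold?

1

row 1: |4.8| − (1.5+0.3) = 3
row 2: |6.3| − (3.6+1.7) = 1
row 3: |8.1| − (2.1+2) = 4
minimum over rows = 1 → strictly diagonally dominant (convergence guaranteed)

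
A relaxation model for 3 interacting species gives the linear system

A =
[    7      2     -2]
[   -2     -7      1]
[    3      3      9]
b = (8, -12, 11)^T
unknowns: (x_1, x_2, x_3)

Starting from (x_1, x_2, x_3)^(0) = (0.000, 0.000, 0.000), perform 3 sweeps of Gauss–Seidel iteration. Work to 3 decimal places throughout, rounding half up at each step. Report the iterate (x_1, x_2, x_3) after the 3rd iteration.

Iteration 1:
  x_1 = (8 - (2)·0.000 - (-2)·0.000) / (7) = 1.143
  x_2 = (-12 - (-2)·1.143 - (1)·0.000) / (-7) = 1.388
  x_3 = (11 - (3)·1.143 - (3)·1.388) / (9) = 0.379
Iteration 2:
  x_1 = (8 - (2)·1.388 - (-2)·0.379) / (7) = 0.855
  x_2 = (-12 - (-2)·0.855 - (1)·0.379) / (-7) = 1.524
  x_3 = (11 - (3)·0.855 - (3)·1.524) / (9) = 0.429
Iteration 3:
  x_1 = (8 - (2)·1.524 - (-2)·0.429) / (7) = 0.830
  x_2 = (-12 - (-2)·0.830 - (1)·0.429) / (-7) = 1.538
  x_3 = (11 - (3)·0.830 - (3)·1.538) / (9) = 0.433

(0.830, 1.538, 0.433)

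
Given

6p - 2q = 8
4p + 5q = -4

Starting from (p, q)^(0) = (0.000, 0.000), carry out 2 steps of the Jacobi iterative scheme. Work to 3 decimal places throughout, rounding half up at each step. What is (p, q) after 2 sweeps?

(1.067, -1.866)

Iteration 1:
  p = (8 - (-2)·0.000) / (6) = 1.333
  q = (-4 - (4)·0.000) / (5) = -0.800
Iteration 2:
  p = (8 - (-2)·-0.800) / (6) = 1.067
  q = (-4 - (4)·1.333) / (5) = -1.866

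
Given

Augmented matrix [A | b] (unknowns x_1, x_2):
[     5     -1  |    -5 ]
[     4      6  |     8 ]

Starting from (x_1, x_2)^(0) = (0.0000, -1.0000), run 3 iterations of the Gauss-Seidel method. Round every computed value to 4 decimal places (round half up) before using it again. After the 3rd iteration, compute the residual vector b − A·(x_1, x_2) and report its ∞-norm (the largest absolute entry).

Iteration 1:
  x_1 = (-5 - (-1)·-1.0000) / (5) = -1.2000
  x_2 = (8 - (4)·-1.2000) / (6) = 2.1333
Iteration 2:
  x_1 = (-5 - (-1)·2.1333) / (5) = -0.5733
  x_2 = (8 - (4)·-0.5733) / (6) = 1.7155
Iteration 3:
  x_1 = (-5 - (-1)·1.7155) / (5) = -0.6569
  x_2 = (8 - (4)·-0.6569) / (6) = 1.7713
Residual b − A·x = (0.0558, -0.0002); ∞-norm = 0.0558

0.0558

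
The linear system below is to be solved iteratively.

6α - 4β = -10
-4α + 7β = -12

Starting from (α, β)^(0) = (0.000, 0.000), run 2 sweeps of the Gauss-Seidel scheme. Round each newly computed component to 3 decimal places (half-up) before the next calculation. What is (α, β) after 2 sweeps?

Iteration 1:
  α = (-10 - (-4)·0.000) / (6) = -1.667
  β = (-12 - (-4)·-1.667) / (7) = -2.667
Iteration 2:
  α = (-10 - (-4)·-2.667) / (6) = -3.445
  β = (-12 - (-4)·-3.445) / (7) = -3.683

(-3.445, -3.683)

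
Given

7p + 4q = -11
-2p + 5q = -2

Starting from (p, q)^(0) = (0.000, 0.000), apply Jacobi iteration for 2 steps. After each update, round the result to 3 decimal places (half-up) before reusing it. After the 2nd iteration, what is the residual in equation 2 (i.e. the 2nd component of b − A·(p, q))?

0.454

Iteration 1:
  p = (-11 - (4)·0.000) / (7) = -1.571
  q = (-2 - (-2)·0.000) / (5) = -0.400
Iteration 2:
  p = (-11 - (4)·-0.400) / (7) = -1.343
  q = (-2 - (-2)·-1.571) / (5) = -1.028
Residual b − A·x = (2.513, 0.454)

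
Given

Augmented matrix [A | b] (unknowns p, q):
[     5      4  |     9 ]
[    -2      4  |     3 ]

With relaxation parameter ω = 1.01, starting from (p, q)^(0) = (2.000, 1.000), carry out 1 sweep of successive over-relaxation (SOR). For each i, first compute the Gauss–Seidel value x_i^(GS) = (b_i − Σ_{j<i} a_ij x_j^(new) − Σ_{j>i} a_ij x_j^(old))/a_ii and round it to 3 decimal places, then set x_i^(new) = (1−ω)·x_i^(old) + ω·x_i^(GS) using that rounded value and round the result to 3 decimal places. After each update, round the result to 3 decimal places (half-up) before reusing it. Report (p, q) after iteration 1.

(0.990, 1.247)

Iteration 1:
  p: GS value = (9 - (4)·1.000) / (5) = 1.000;  p ← (1−ω)·2.000 + ω·1.000 = 0.990
  q: GS value = (3 - (-2)·0.990) / (4) = 1.245;  q ← (1−ω)·1.000 + ω·1.245 = 1.247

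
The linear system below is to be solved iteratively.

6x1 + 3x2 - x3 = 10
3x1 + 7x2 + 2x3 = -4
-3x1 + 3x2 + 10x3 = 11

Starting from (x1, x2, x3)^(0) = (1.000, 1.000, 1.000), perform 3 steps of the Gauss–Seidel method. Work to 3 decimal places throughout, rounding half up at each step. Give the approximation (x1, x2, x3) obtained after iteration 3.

(3.239, -2.701, 2.882)

Iteration 1:
  x1 = (10 - (3)·1.000 - (-1)·1.000) / (6) = 1.333
  x2 = (-4 - (3)·1.333 - (2)·1.000) / (7) = -1.428
  x3 = (11 - (-3)·1.333 - (3)·-1.428) / (10) = 1.928
Iteration 2:
  x1 = (10 - (3)·-1.428 - (-1)·1.928) / (6) = 2.702
  x2 = (-4 - (3)·2.702 - (2)·1.928) / (7) = -2.280
  x3 = (11 - (-3)·2.702 - (3)·-2.280) / (10) = 2.595
Iteration 3:
  x1 = (10 - (3)·-2.280 - (-1)·2.595) / (6) = 3.239
  x2 = (-4 - (3)·3.239 - (2)·2.595) / (7) = -2.701
  x3 = (11 - (-3)·3.239 - (3)·-2.701) / (10) = 2.882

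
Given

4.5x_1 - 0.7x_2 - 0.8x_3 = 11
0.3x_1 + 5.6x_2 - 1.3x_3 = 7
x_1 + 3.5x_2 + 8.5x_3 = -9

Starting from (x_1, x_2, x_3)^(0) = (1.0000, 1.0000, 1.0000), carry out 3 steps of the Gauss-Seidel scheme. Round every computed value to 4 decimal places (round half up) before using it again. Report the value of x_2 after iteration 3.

0.7552

Iteration 1:
  x_1 = (11 - (-0.7)·1.0000 - (-0.8)·1.0000) / (4.5) = 2.7778
  x_2 = (7 - (0.3)·2.7778 - (-1.3)·1.0000) / (5.6) = 1.3333
  x_3 = (-9 - (1)·2.7778 - (3.5)·1.3333) / (8.5) = -1.9346
Iteration 2:
  x_1 = (11 - (-0.7)·1.3333 - (-0.8)·-1.9346) / (4.5) = 2.3079
  x_2 = (7 - (0.3)·2.3079 - (-1.3)·-1.9346) / (5.6) = 0.6773
  x_3 = (-9 - (1)·2.3079 - (3.5)·0.6773) / (8.5) = -1.6092
Iteration 3:
  x_1 = (11 - (-0.7)·0.6773 - (-0.8)·-1.6092) / (4.5) = 2.2637
  x_2 = (7 - (0.3)·2.2637 - (-1.3)·-1.6092) / (5.6) = 0.7552
  x_3 = (-9 - (1)·2.2637 - (3.5)·0.7552) / (8.5) = -1.6361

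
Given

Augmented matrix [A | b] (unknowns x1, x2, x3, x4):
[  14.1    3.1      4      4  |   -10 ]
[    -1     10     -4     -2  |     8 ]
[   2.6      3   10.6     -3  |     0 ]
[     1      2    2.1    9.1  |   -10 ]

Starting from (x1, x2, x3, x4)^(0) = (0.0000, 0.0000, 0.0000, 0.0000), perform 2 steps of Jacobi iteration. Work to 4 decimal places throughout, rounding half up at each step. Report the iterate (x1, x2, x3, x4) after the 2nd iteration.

(-0.5734, 0.5093, -0.3635, -1.1968)

Iteration 1:
  x1 = (-10 - (3.1)·0.0000 - (4)·0.0000 - (4)·0.0000) / (14.1) = -0.7092
  x2 = (8 - (-1)·0.0000 - (-4)·0.0000 - (-2)·0.0000) / (10) = 0.8000
  x3 = (0 - (2.6)·0.0000 - (3)·0.0000 - (-3)·0.0000) / (10.6) = 0.0000
  x4 = (-10 - (1)·0.0000 - (2)·0.0000 - (2.1)·0.0000) / (9.1) = -1.0989
Iteration 2:
  x1 = (-10 - (3.1)·0.8000 - (4)·0.0000 - (4)·-1.0989) / (14.1) = -0.5734
  x2 = (8 - (-1)·-0.7092 - (-4)·0.0000 - (-2)·-1.0989) / (10) = 0.5093
  x3 = (0 - (2.6)·-0.7092 - (3)·0.8000 - (-3)·-1.0989) / (10.6) = -0.3635
  x4 = (-10 - (1)·-0.7092 - (2)·0.8000 - (2.1)·0.0000) / (9.1) = -1.1968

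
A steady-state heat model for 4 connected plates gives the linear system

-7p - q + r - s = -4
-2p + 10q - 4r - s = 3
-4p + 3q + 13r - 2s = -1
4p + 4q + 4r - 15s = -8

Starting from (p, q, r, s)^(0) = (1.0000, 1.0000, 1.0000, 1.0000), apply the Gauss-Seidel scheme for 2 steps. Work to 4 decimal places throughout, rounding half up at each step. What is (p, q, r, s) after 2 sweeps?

(0.3191, 0.4541, 0.0526, 0.7535)

Iteration 1:
  p = (-4 - (-1)·1.0000 - (1)·1.0000 - (-1)·1.0000) / (-7) = 0.4286
  q = (3 - (-2)·0.4286 - (-4)·1.0000 - (-1)·1.0000) / (10) = 0.8857
  r = (-1 - (-4)·0.4286 - (3)·0.8857 - (-2)·1.0000) / (13) = 0.0044
  s = (-8 - (4)·0.4286 - (4)·0.8857 - (4)·0.0044) / (-15) = 0.8850
Iteration 2:
  p = (-4 - (-1)·0.8857 - (1)·0.0044 - (-1)·0.8850) / (-7) = 0.3191
  q = (3 - (-2)·0.3191 - (-4)·0.0044 - (-1)·0.8850) / (10) = 0.4541
  r = (-1 - (-4)·0.3191 - (3)·0.4541 - (-2)·0.8850) / (13) = 0.0526
  s = (-8 - (4)·0.3191 - (4)·0.4541 - (4)·0.0526) / (-15) = 0.7535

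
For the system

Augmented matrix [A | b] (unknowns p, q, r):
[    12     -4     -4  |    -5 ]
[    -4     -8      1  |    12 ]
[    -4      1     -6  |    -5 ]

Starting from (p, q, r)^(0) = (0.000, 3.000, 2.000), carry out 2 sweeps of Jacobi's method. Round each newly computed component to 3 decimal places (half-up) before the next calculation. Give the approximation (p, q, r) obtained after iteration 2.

(-0.389, -1.958, -0.208)

Iteration 1:
  p = (-5 - (-4)·3.000 - (-4)·2.000) / (12) = 1.250
  q = (12 - (-4)·0.000 - (1)·2.000) / (-8) = -1.250
  r = (-5 - (-4)·0.000 - (1)·3.000) / (-6) = 1.333
Iteration 2:
  p = (-5 - (-4)·-1.250 - (-4)·1.333) / (12) = -0.389
  q = (12 - (-4)·1.250 - (1)·1.333) / (-8) = -1.958
  r = (-5 - (-4)·1.250 - (1)·-1.250) / (-6) = -0.208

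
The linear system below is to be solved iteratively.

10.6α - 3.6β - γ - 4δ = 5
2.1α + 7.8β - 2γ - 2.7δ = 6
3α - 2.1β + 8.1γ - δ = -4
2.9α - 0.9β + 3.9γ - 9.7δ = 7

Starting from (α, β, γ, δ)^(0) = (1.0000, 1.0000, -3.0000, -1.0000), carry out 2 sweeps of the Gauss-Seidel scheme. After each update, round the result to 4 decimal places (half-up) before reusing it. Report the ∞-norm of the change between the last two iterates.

Iteration 1:
  α = (5 - (-3.6)·1.0000 - (-1)·-3.0000 - (-4)·-1.0000) / (10.6) = 0.1509
  β = (6 - (2.1)·0.1509 - (-2)·-3.0000 - (-2.7)·-1.0000) / (7.8) = -0.3868
  γ = (-4 - (3)·0.1509 - (-2.1)·-0.3868 - (-1)·-1.0000) / (8.1) = -0.7735
  δ = (7 - (2.9)·0.1509 - (-0.9)·-0.3868 - (3.9)·-0.7735) / (-9.7) = -0.9516
Iteration 2:
  α = (5 - (-3.6)·-0.3868 - (-1)·-0.7735 - (-4)·-0.9516) / (10.6) = -0.0917
  β = (6 - (2.1)·-0.0917 - (-2)·-0.7735 - (-2.7)·-0.9516) / (7.8) = 0.2662
  γ = (-4 - (3)·-0.0917 - (-2.1)·0.2662 - (-1)·-0.9516) / (8.1) = -0.5083
  δ = (7 - (2.9)·-0.0917 - (-0.9)·0.2662 - (3.9)·-0.5083) / (-9.7) = -0.9781
Change: (-0.2426, 0.6530, 0.2652, -0.0265) → max |·| = 0.6530

0.6530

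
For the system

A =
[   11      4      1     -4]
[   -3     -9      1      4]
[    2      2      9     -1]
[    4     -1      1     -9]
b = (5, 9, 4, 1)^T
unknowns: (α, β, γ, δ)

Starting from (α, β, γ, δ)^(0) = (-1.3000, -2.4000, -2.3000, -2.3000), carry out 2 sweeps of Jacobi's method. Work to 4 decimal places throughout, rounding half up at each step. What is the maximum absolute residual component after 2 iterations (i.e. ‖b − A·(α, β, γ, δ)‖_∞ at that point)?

Iteration 1:
  α = (5 - (4)·-2.4000 - (1)·-2.3000 - (-4)·-2.3000) / (11) = 0.7000
  β = (9 - (-3)·-1.3000 - (1)·-2.3000 - (4)·-2.3000) / (-9) = -1.8444
  γ = (4 - (2)·-1.3000 - (2)·-2.4000 - (-1)·-2.3000) / (9) = 1.0111
  δ = (1 - (4)·-1.3000 - (-1)·-2.4000 - (1)·-2.3000) / (-9) = -0.6778
Iteration 2:
  α = (5 - (4)·-1.8444 - (1)·1.0111 - (-4)·-0.6778) / (11) = 0.7868
  β = (9 - (-3)·0.7000 - (1)·1.0111 - (4)·-0.6778) / (-9) = -1.4222
  γ = (4 - (2)·0.7000 - (2)·-1.8444 - (-1)·-0.6778) / (9) = 0.6234
  δ = (1 - (4)·0.7000 - (-1)·-1.8444 - (1)·1.0111) / (-9) = 0.5173
Residual b − A·x = (3.4798, -4.1320, 0.1775, 0.4629); ∞-norm = 4.1320

4.1320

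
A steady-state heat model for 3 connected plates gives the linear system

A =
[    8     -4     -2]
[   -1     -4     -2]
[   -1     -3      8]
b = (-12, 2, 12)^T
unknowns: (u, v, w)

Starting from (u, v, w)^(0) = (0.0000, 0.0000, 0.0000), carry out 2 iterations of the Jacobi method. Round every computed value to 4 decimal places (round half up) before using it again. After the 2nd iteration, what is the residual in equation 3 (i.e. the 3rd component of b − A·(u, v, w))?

Iteration 1:
  u = (-12 - (-4)·0.0000 - (-2)·0.0000) / (8) = -1.5000
  v = (2 - (-1)·0.0000 - (-2)·0.0000) / (-4) = -0.5000
  w = (12 - (-1)·0.0000 - (-3)·0.0000) / (8) = 1.5000
Iteration 2:
  u = (-12 - (-4)·-0.5000 - (-2)·1.5000) / (8) = -1.3750
  v = (2 - (-1)·-1.5000 - (-2)·1.5000) / (-4) = -0.8750
  w = (12 - (-1)·-1.5000 - (-3)·-0.5000) / (8) = 1.1250
Residual b − A·x = (-2.2500, -0.6250, -1.0000)

-1.0000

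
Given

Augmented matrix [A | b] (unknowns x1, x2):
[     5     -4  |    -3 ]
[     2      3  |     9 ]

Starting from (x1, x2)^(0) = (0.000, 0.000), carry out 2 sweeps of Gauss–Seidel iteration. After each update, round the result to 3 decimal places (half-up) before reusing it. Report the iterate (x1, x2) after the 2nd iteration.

Iteration 1:
  x1 = (-3 - (-4)·0.000) / (5) = -0.600
  x2 = (9 - (2)·-0.600) / (3) = 3.400
Iteration 2:
  x1 = (-3 - (-4)·3.400) / (5) = 2.120
  x2 = (9 - (2)·2.120) / (3) = 1.587

(2.120, 1.587)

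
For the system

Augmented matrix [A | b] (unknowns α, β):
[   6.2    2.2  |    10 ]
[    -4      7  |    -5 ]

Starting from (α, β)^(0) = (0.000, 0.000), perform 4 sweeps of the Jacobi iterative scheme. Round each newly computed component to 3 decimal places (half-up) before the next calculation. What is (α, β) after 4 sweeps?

(1.488, 0.165)

Iteration 1:
  α = (10 - (2.2)·0.000) / (6.2) = 1.613
  β = (-5 - (-4)·0.000) / (7) = -0.714
Iteration 2:
  α = (10 - (2.2)·-0.714) / (6.2) = 1.866
  β = (-5 - (-4)·1.613) / (7) = 0.207
Iteration 3:
  α = (10 - (2.2)·0.207) / (6.2) = 1.539
  β = (-5 - (-4)·1.866) / (7) = 0.352
Iteration 4:
  α = (10 - (2.2)·0.352) / (6.2) = 1.488
  β = (-5 - (-4)·1.539) / (7) = 0.165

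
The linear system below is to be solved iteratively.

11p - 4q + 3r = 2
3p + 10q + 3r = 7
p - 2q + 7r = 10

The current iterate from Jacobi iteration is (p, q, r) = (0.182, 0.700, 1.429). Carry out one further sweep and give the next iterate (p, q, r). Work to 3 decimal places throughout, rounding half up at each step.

One sweep:
  p = (2 - (-4)·0.700 - (3)·1.429) / (11) = 0.047
  q = (7 - (3)·0.182 - (3)·1.429) / (10) = 0.217
  r = (10 - (1)·0.182 - (-2)·0.700) / (7) = 1.603

(0.047, 0.217, 1.603)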